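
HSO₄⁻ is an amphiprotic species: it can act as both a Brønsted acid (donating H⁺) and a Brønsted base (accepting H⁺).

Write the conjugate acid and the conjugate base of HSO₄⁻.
Conjugate acid: H₂SO₄, Conjugate base: SO₄²⁻

As an acid: HSO₄⁻ → H⁺ + SO₄²⁻, so the conjugate base is SO₄²⁻.
As a base: HSO₄⁻ + H⁺ → H₂SO₄, so the conjugate acid is H₂SO₄.

Conjugate acid-base pairs differ by one H⁺. Ka × Kb = Kw for a conjugate pair.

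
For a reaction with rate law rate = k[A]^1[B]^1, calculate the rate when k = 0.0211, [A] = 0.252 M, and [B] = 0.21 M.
0.001117 M/s

rate = k·[A]^1·[B]^1 = 0.0211·(0.252)^1·(0.21)^1 = 0.0211·0.252·0.21 = 0.001117 M/s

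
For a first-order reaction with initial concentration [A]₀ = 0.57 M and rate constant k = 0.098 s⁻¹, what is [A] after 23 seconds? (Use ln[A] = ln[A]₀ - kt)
0.0598 M

ln[A] = ln[A]₀ - k·t = ln(0.57) - (0.098)·(23) = -0.5621 - 2.2540 = -2.8161
[A] = e^(-2.8161) = 0.0598 M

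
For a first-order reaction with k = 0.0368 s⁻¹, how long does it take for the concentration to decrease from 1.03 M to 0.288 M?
34.63 s

From ln[A] = ln[A]₀ - k·t: t = ln([A]₀/[A])/k = ln(1.03/0.288)/0.0368 = ln(3.5764)/0.0368 = 1.2744/0.0368 = 34.63 s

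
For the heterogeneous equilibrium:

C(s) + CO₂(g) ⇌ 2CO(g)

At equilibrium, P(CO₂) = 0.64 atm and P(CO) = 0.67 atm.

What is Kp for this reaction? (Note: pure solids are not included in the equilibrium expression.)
K_p = 0.701

Solid C is excluded.
Kp = P(CO)²/P(CO₂) = (0.67)²/0.64 = 0.4489/0.64 = 0.701.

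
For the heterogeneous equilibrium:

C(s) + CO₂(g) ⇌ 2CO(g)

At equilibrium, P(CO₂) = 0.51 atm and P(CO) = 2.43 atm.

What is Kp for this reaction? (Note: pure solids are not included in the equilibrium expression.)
K_p = 11.578

Solid C is excluded.
Kp = P(CO)²/P(CO₂) = (2.43)²/0.51 = 5.905/0.51 = 11.578.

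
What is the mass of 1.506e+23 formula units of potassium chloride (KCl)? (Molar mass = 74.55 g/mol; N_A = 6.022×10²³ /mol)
Moles = 1.506e+23 ÷ 6.022×10²³ = 0.250083 mol
Mass = 0.250083 mol × 74.55 g/mol = 18.64 g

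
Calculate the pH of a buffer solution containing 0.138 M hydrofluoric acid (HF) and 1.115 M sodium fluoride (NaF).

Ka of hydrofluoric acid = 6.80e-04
pH = 4.07

pKa = -log(6.80e-04) = 3.17. pH = pKa + log([A⁻]/[HA]) = 3.17 + log(1.115/0.138)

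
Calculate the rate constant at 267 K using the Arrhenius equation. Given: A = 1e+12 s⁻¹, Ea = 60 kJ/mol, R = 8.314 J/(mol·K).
1.83e+00 s⁻¹

k = A·exp(-Ea/(R·T)) = 1e+12·exp(-60000/(8.314·267)) = 1e+12·exp(-27.0290) = 1e+12·1.8258e-12 = 1.83e+00 s⁻¹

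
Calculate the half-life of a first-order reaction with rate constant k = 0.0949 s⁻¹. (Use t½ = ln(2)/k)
7.30 s

t½ = ln(2)/k = 0.6931/0.0949 = 7.30 s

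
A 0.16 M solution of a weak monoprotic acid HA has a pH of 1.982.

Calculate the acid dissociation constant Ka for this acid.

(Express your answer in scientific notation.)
K_a = 7.26e-04

[H⁺] = 10^(−pH) = 10^(−1.982) = 1.042e-02 M. For HA ⇌ H⁺ + A⁻, Ka = x²/(C − x) = (1.042e-02)²/(0.16 − 1.042e-02) = 7.26e-04.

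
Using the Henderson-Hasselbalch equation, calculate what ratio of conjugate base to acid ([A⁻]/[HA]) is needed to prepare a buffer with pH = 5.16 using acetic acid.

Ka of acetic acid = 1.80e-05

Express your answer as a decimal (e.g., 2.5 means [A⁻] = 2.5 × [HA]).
[A⁻]/[HA] = 2.602

pKa = −log(1.80e-05) = 4.7447. pH = pKa + log([A⁻]/[HA]). 5.16 = 4.7447 + log(ratio). log(ratio) = 5.16 − 4.7447 = 0.4153. ratio = 10^(0.4153) = 2.602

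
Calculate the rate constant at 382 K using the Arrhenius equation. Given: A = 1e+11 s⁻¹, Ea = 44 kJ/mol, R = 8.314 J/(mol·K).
9.62e+04 s⁻¹

k = A·exp(-Ea/(R·T)) = 1e+11·exp(-44000/(8.314·382)) = 1e+11·exp(-13.8541) = 1e+11·9.6212e-07 = 9.62e+04 s⁻¹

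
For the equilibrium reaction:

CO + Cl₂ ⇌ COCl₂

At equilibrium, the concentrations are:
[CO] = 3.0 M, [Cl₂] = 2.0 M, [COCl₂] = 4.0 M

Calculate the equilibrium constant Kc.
K_c = 0.6667

Kc = ([COCl₂]) / ([CO] × [Cl₂])
   = ((4.0)) / ((3.0)·(2.0))
   = 4 / 6 = 0.6667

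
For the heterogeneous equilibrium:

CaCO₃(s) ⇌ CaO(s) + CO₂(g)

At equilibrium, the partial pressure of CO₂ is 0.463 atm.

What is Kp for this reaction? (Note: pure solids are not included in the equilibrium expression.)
K_p = 0.463

Solids (CaCO₃, CaO) have activity 1 and are excluded.
Kp = P(CO₂) = 0.463.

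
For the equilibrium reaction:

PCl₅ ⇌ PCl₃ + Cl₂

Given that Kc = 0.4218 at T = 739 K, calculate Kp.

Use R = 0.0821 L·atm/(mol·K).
K_p = 25.5914

Δn = (moles gaseous products) − (moles gaseous reactants) = 1
T = 739 K; RT = 0.0821 × 739 = 60.6719
Kp = Kc·(RT)^Δn = 0.4218 × (60.6719)^1 = 0.4218 × 60.6719 = 25.5914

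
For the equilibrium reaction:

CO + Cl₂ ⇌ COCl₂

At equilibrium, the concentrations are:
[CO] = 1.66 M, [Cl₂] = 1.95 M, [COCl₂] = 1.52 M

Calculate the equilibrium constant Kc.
K_c = 0.4696

Kc = ([COCl₂]) / ([CO] × [Cl₂])
   = ((1.52)) / ((1.66)·(1.95))
   = 1.52 / 3.237 = 0.4696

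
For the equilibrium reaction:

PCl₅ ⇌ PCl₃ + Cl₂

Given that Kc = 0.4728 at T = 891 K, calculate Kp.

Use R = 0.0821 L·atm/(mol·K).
K_p = 34.5858

Δn = (moles gaseous products) − (moles gaseous reactants) = 1
T = 891 K; RT = 0.0821 × 891 = 73.1511
Kp = Kc·(RT)^Δn = 0.4728 × (73.1511)^1 = 0.4728 × 73.1511 = 34.5858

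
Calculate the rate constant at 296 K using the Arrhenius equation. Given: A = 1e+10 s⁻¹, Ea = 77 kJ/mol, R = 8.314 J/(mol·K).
2.58e-04 s⁻¹

k = A·exp(-Ea/(R·T)) = 1e+10·exp(-77000/(8.314·296)) = 1e+10·exp(-31.2888) = 1e+10·2.5790e-14 = 2.58e-04 s⁻¹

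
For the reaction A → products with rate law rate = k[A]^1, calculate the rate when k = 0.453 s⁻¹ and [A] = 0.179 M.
0.08109 M/s

rate = k·[A]^1 = 0.453·(0.179)^1 = 0.453·0.179 = 0.08109 M/s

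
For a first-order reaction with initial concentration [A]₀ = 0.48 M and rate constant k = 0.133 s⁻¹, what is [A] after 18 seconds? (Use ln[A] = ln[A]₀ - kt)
0.0438 M

ln[A] = ln[A]₀ - k·t = ln(0.48) - (0.133)·(18) = -0.7340 - 2.3940 = -3.1280
[A] = e^(-3.1280) = 0.0438 M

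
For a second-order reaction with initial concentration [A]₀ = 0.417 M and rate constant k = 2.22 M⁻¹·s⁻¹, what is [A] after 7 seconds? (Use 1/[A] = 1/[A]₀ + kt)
0.0557 M

1/[A] = 1/[A]₀ + k·t = 1/0.417 + (2.22)·(7) = 2.3981 + 15.5400 = 17.9381
[A] = 1/17.9381 = 0.0557 M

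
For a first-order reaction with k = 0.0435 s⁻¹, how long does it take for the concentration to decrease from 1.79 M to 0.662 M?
22.87 s

From ln[A] = ln[A]₀ - k·t: t = ln([A]₀/[A])/k = ln(1.79/0.662)/0.0435 = ln(2.7039)/0.0435 = 0.9947/0.0435 = 22.87 s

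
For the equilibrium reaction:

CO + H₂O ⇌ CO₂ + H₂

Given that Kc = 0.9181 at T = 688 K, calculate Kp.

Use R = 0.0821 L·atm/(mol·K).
K_p = 0.9181

Δn = (moles gaseous products) − (moles gaseous reactants) = 0
T = 688 K; RT = 0.0821 × 688 = 56.4848
Kp = Kc·(RT)^Δn = 0.9181 × (56.4848)^0 = 0.9181 × 1 = 0.9181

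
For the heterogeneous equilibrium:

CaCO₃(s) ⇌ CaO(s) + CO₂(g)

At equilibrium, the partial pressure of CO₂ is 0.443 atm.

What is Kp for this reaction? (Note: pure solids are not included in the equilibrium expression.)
K_p = 0.443

Solids (CaCO₃, CaO) have activity 1 and are excluded.
Kp = P(CO₂) = 0.443.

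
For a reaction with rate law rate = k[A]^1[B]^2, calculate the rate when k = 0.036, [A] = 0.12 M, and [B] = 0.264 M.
0.0003011 M/s

rate = k·[A]^1·[B]^2 = 0.036·(0.12)^1·(0.264)^2 = 0.036·0.12·0.069696 = 0.0003011 M/s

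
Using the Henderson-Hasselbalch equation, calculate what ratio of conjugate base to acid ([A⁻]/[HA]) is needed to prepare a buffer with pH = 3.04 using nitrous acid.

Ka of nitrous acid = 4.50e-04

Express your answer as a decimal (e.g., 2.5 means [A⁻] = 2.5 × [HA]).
[A⁻]/[HA] = 0.493

pKa = −log(4.50e-04) = 3.3468. pH = pKa + log([A⁻]/[HA]). 3.04 = 3.3468 + log(ratio). log(ratio) = 3.04 − 3.3468 = -0.3068. ratio = 10^(-0.3068) = 0.493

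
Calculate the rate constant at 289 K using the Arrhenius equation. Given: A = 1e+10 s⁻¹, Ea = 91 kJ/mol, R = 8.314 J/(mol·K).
3.56e-07 s⁻¹

k = A·exp(-Ea/(R·T)) = 1e+10·exp(-91000/(8.314·289)) = 1e+10·exp(-37.8733) = 1e+10·3.5630e-17 = 3.56e-07 s⁻¹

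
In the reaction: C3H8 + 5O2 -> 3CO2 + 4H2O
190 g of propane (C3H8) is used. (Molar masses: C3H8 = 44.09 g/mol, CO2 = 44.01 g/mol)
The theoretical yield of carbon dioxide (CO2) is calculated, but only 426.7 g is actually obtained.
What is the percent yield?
Moles of C3H8 = 190 g ÷ 44.09 g/mol = 4.30937 mol
Mole ratio: 3 mol CO2 / 1 mol C3H8
Moles of CO2 = 4.30937 × (3/1) = 12.9281 mol
Theoretical yield = 12.9281 mol × 44.01 g/mol = 568.97 g
Actual yield = 426.7 g
Percent yield = (426.7 / 568.97) × 100% = 75.0%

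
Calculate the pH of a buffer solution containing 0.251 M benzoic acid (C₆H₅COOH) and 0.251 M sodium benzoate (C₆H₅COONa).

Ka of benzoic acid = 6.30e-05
pH = 4.20

pKa = -log(6.30e-05) = 4.20. pH = pKa + log([A⁻]/[HA]) = 4.20 + log(0.251/0.251)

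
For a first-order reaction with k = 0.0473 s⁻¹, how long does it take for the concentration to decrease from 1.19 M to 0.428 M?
21.62 s

From ln[A] = ln[A]₀ - k·t: t = ln([A]₀/[A])/k = ln(1.19/0.428)/0.0473 = ln(2.7804)/0.0473 = 1.0226/0.0473 = 21.62 s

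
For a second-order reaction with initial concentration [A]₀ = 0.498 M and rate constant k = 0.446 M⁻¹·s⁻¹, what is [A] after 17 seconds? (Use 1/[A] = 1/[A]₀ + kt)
0.1043 M

1/[A] = 1/[A]₀ + k·t = 1/0.498 + (0.446)·(17) = 2.0080 + 7.5820 = 9.5900
[A] = 1/9.5900 = 0.1043 M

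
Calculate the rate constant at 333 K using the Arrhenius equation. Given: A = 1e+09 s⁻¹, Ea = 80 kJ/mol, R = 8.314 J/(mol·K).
2.82e-04 s⁻¹

k = A·exp(-Ea/(R·T)) = 1e+09·exp(-80000/(8.314·333)) = 1e+09·exp(-28.8959) = 1e+09·2.8228e-13 = 2.82e-04 s⁻¹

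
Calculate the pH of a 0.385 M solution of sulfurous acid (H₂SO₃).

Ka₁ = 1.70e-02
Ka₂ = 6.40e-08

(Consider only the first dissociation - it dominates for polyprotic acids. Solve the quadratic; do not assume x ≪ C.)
pH = 1.14

x² + Ka₁·x − Ka₁·C = 0 with Ka₁ = 1.70e-02, C = 0.385.
x = (−Ka₁ + √(Ka₁² + 4·Ka₁·C))/2 = 7.2846e-02 M, so pH = 1.14.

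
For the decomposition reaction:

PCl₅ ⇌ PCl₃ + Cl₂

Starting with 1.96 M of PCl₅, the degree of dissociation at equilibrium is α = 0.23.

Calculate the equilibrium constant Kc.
K_c = 0.1347

x = α·[A]₀ = 0.23 × 1.96 = 0.4508 M dissociated.
At eq: [PCl₅] = 1.96 − 0.4508 = 1.509 M; [PCl₃] = [Cl₂] = x = 0.4508 M.
Kc = [PCl₃][Cl₂]/[PCl₅] = (0.4508)²/1.509 = 0.1347.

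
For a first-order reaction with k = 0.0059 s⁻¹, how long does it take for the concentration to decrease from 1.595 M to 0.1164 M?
443.66 s

From ln[A] = ln[A]₀ - k·t: t = ln([A]₀/[A])/k = ln(1.595/0.1164)/0.0059 = ln(13.7027)/0.0059 = 2.6176/0.0059 = 443.66 s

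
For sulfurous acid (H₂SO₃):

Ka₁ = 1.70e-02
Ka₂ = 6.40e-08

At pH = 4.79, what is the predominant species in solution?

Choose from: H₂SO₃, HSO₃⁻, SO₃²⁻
HSO₃⁻

pKa1 = 1.77, pKa2 = 7.19. Each pKa is the crossover between adjacent species; pH = 4.79 lies in the region where HSO₃⁻ predominates.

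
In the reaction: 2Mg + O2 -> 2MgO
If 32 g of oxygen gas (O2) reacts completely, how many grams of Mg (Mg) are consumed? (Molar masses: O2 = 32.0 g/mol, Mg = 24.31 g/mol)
Moles of O2 = 32 g ÷ 32.0 g/mol = 1 mol
Mole ratio: 2 mol Mg / 1 mol O2
Moles of Mg = 1 × (2/1) = 2 mol
Mass of Mg = 2 mol × 24.31 g/mol = 48.62 g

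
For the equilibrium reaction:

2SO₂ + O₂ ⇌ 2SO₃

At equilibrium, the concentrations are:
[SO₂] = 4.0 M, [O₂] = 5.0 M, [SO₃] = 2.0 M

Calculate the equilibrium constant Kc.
K_c = 0.0500

Kc = ([SO₃]^2) / ([SO₂]^2 × [O₂])
   = ((2.0)^2) / ((4.0)^2·(5.0))
   = 4 / 80 = 0.0500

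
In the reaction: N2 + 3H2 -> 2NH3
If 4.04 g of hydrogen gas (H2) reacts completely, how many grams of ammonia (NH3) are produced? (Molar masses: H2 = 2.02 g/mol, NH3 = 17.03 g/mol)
Moles of H2 = 4.04 g ÷ 2.02 g/mol = 2 mol
Mole ratio: 2 mol NH3 / 3 mol H2
Moles of NH3 = 2 × (2/3) = 1.33333 mol
Mass of NH3 = 1.33333 mol × 17.03 g/mol = 22.71 g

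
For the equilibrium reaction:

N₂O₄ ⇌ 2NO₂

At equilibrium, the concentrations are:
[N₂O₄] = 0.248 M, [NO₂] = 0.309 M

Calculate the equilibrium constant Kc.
K_c = 0.3850

Kc = ([NO₂]^2) / ([N₂O₄])
   = ((0.309)^2) / ((0.248))
   = 0.095481 / 0.248 = 0.3850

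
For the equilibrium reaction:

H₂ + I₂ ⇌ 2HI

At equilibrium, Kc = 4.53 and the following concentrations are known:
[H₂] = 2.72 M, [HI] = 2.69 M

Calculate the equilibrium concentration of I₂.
[I₂] = 0.5873 M

Kc = ([HI]^2) / ([H₂] × [I₂]) = 4.53
[I₂]^1 = (product terms)/(Kc · other reactant terms) = 7.2361 / (4.53 · 2.72) = 0.58727
[I₂] = 0.5873 M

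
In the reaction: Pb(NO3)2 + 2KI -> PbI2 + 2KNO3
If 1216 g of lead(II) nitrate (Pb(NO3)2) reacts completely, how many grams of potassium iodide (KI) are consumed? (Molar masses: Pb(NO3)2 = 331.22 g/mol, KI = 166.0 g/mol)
Moles of Pb(NO3)2 = 1216 g ÷ 331.22 g/mol = 3.67128 mol
Mole ratio: 2 mol KI / 1 mol Pb(NO3)2
Moles of KI = 3.67128 × (2/1) = 7.34255 mol
Mass of KI = 7.34255 mol × 166.0 g/mol = 1219 g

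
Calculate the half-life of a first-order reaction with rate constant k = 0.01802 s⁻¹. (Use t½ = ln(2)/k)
38.47 s

t½ = ln(2)/k = 0.6931/0.01802 = 38.47 s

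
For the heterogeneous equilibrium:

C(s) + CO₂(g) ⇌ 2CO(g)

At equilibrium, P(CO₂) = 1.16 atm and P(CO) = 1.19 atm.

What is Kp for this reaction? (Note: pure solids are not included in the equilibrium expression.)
K_p = 1.221

Solid C is excluded.
Kp = P(CO)²/P(CO₂) = (1.19)²/1.16 = 1.416/1.16 = 1.221.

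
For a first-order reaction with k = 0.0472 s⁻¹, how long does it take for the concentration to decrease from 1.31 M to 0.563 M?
17.89 s

From ln[A] = ln[A]₀ - k·t: t = ln([A]₀/[A])/k = ln(1.31/0.563)/0.0472 = ln(2.3268)/0.0472 = 0.8445/0.0472 = 17.89 s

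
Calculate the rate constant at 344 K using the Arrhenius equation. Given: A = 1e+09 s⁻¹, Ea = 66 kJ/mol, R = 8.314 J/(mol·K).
9.50e-02 s⁻¹

k = A·exp(-Ea/(R·T)) = 1e+09·exp(-66000/(8.314·344)) = 1e+09·exp(-23.0768) = 1e+09·9.5033e-11 = 9.50e-02 s⁻¹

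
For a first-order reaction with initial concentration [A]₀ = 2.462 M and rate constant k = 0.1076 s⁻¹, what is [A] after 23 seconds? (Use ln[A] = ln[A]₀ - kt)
0.2073 M

ln[A] = ln[A]₀ - k·t = ln(2.462) - (0.1076)·(23) = 0.9010 - 2.4748 = -1.5738
[A] = e^(-1.5738) = 0.2073 M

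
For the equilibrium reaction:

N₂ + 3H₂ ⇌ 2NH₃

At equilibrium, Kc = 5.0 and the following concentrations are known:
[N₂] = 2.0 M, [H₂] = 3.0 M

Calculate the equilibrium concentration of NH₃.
[NH₃] = 16.4317 M

Kc = ([NH₃]^2) / ([N₂] × [H₂]^3) = 5.0
[NH₃]^2 = Kc · (reactant terms)/(other product terms) = 5.0 · 54 / 1 = 270
[NH₃] = (270)^(1/2) = 16.4317 M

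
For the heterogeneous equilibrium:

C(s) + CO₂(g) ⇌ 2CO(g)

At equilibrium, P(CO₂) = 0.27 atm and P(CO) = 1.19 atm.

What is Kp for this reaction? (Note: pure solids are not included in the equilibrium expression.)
K_p = 5.245

Solid C is excluded.
Kp = P(CO)²/P(CO₂) = (1.19)²/0.27 = 1.416/0.27 = 5.245.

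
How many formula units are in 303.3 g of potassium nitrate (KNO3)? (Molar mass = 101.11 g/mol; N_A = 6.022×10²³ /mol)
Moles = 303.3 g ÷ 101.11 g/mol = 2.9997 mol
Formula units = 2.9997 mol × 6.022×10²³ /mol = 1.806e+24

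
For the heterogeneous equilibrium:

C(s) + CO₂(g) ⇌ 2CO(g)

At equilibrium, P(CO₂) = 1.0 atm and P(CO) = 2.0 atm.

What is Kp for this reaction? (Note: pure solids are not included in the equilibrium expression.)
K_p = 4.000

Solid C is excluded.
Kp = P(CO)²/P(CO₂) = (2.0)²/1.0 = 4/1.0 = 4.000.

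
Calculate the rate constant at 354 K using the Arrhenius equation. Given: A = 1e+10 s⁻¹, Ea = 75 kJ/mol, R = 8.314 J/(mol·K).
8.57e-02 s⁻¹

k = A·exp(-Ea/(R·T)) = 1e+10·exp(-75000/(8.314·354)) = 1e+10·exp(-25.4828) = 1e+10·8.5692e-12 = 8.57e-02 s⁻¹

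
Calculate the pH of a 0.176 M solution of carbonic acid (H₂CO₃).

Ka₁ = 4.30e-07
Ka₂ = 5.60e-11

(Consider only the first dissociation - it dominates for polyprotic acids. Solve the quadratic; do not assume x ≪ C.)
pH = 3.56

x² + Ka₁·x − Ka₁·C = 0 with Ka₁ = 4.30e-07, C = 0.176.
x = (−Ka₁ + √(Ka₁² + 4·Ka₁·C))/2 = 2.7489e-04 M, so pH = 3.56.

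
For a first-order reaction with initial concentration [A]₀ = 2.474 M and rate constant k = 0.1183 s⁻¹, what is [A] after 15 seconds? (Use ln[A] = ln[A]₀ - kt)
0.4195 M

ln[A] = ln[A]₀ - k·t = ln(2.474) - (0.1183)·(15) = 0.9058 - 1.7745 = -0.8687
[A] = e^(-0.8687) = 0.4195 M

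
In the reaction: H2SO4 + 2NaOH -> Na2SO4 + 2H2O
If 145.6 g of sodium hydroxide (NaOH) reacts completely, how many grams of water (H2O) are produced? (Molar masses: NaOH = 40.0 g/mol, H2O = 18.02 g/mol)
Moles of NaOH = 145.6 g ÷ 40.0 g/mol = 3.64 mol
Mole ratio: 2 mol H2O / 2 mol NaOH
Moles of H2O = 3.64 × (2/2) = 3.64 mol
Mass of H2O = 3.64 mol × 18.02 g/mol = 65.59 g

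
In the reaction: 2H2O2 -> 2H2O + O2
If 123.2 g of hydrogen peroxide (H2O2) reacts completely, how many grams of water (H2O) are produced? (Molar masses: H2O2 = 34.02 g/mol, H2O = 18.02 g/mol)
Moles of H2O2 = 123.2 g ÷ 34.02 g/mol = 3.6214 mol
Mole ratio: 2 mol H2O / 2 mol H2O2
Moles of H2O = 3.6214 × (2/2) = 3.6214 mol
Mass of H2O = 3.6214 mol × 18.02 g/mol = 65.26 g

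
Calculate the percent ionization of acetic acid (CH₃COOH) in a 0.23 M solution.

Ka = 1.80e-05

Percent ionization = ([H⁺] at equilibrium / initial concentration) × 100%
Percent ionization = 0.881%

Let x = [H⁺]. Ka = x²/(C - x) ⇒ x² + (1.80e-05)x - (1.80e-05)(0.23) = 0. x = 2.0257e-03. Percent = (2.0257e-03/0.23) × 100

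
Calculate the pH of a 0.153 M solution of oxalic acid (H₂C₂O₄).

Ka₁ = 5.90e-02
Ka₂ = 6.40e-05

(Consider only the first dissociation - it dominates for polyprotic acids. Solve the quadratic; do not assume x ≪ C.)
pH = 1.15

x² + Ka₁·x − Ka₁·C = 0 with Ka₁ = 5.90e-02, C = 0.153.
x = (−Ka₁ + √(Ka₁² + 4·Ka₁·C))/2 = 6.9985e-02 M, so pH = 1.15.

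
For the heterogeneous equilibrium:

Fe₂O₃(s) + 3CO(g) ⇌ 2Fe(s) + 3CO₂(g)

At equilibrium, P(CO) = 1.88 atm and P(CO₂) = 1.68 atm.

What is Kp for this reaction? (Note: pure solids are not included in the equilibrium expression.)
K_p = 0.714

Solids (Fe₂O₃, Fe) are excluded.
Kp = P(CO₂)³/P(CO)³ = (1.68)³/(1.88)³ = 4.742/6.645 = 0.714.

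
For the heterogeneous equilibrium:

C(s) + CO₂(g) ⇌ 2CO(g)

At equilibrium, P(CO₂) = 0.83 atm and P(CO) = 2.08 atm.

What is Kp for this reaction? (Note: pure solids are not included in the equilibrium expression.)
K_p = 5.213

Solid C is excluded.
Kp = P(CO)²/P(CO₂) = (2.08)²/0.83 = 4.326/0.83 = 5.213.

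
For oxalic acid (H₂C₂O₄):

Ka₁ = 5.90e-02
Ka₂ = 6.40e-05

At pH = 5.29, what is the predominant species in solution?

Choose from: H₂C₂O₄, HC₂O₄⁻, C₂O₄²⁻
C₂O₄²⁻

pKa1 = 1.23, pKa2 = 4.19. Each pKa is the crossover between adjacent species; pH = 5.29 lies in the region where C₂O₄²⁻ predominates.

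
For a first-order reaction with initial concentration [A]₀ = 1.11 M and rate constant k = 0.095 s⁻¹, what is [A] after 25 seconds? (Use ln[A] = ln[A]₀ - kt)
0.1032 M

ln[A] = ln[A]₀ - k·t = ln(1.11) - (0.095)·(25) = 0.1044 - 2.3750 = -2.2706
[A] = e^(-2.2706) = 0.1032 M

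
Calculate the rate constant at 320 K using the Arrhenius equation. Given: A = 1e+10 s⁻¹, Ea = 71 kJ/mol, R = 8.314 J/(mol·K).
2.57e-02 s⁻¹

k = A·exp(-Ea/(R·T)) = 1e+10·exp(-71000/(8.314·320)) = 1e+10·exp(-26.6869) = 1e+10·2.5705e-12 = 2.57e-02 s⁻¹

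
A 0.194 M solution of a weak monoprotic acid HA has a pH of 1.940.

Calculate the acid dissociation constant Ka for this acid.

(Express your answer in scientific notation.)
K_a = 7.22e-04

[H⁺] = 10^(−pH) = 10^(−1.940) = 1.148e-02 M. For HA ⇌ H⁺ + A⁻, Ka = x²/(C − x) = (1.148e-02)²/(0.194 − 1.148e-02) = 7.22e-04.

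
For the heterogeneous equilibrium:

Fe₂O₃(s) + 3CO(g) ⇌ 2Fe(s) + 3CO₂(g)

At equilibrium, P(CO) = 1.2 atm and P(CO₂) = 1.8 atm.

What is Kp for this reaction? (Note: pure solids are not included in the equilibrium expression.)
K_p = 3.375

Solids (Fe₂O₃, Fe) are excluded.
Kp = P(CO₂)³/P(CO)³ = (1.8)³/(1.2)³ = 5.832/1.728 = 3.375.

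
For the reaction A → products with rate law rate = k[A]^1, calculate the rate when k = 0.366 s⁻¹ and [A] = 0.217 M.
0.07942 M/s

rate = k·[A]^1 = 0.366·(0.217)^1 = 0.366·0.217 = 0.07942 M/s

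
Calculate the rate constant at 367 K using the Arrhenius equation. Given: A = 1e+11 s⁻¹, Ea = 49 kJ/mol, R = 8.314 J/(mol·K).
1.06e+04 s⁻¹

k = A·exp(-Ea/(R·T)) = 1e+11·exp(-49000/(8.314·367)) = 1e+11·exp(-16.0591) = 1e+11·1.0608e-07 = 1.06e+04 s⁻¹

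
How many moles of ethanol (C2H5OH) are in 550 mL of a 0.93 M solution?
Moles = Molarity × Volume (L)
Moles = 0.93 M × 0.55 L = 0.5115 mol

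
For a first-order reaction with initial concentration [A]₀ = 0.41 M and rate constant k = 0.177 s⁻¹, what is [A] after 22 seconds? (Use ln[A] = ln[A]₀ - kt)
0.0083 M

ln[A] = ln[A]₀ - k·t = ln(0.41) - (0.177)·(22) = -0.8916 - 3.8940 = -4.7856
[A] = e^(-4.7856) = 0.0083 M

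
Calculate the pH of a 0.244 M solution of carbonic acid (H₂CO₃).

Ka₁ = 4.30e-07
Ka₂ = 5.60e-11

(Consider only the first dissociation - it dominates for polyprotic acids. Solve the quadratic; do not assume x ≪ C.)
pH = 3.49

x² + Ka₁·x − Ka₁·C = 0 with Ka₁ = 4.30e-07, C = 0.244.
x = (−Ka₁ + √(Ka₁² + 4·Ka₁·C))/2 = 3.2370e-04 M, so pH = 3.49.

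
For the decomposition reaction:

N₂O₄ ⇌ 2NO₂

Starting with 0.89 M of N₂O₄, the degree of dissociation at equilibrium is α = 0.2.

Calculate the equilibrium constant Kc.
K_c = 0.1780

x = α·[A]₀ = 0.2 × 0.89 = 0.178 M dissociated.
At eq: [N₂O₄] = 0.89 − 0.178 = 0.712 M; [NO₂] = 2x = 0.356 M.
Kc = [NO₂]²/[N₂O₄] = (0.356)²/0.712 = 0.178.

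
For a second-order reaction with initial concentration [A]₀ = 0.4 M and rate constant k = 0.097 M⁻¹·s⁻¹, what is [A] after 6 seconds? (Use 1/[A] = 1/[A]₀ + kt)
0.3245 M

1/[A] = 1/[A]₀ + k·t = 1/0.4 + (0.097)·(6) = 2.5000 + 0.5820 = 3.0820
[A] = 1/3.0820 = 0.3245 M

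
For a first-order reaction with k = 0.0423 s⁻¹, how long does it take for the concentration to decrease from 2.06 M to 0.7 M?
25.52 s

From ln[A] = ln[A]₀ - k·t: t = ln([A]₀/[A])/k = ln(2.06/0.7)/0.0423 = ln(2.9429)/0.0423 = 1.0794/0.0423 = 25.52 s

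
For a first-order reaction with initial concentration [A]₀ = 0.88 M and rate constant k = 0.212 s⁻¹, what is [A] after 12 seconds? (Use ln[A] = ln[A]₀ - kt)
0.0691 M

ln[A] = ln[A]₀ - k·t = ln(0.88) - (0.212)·(12) = -0.1278 - 2.5440 = -2.6718
[A] = e^(-2.6718) = 0.0691 M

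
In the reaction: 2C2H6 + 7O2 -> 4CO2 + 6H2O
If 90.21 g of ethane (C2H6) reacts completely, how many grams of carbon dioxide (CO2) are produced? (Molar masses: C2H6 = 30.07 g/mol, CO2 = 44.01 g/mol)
Moles of C2H6 = 90.21 g ÷ 30.07 g/mol = 3 mol
Mole ratio: 4 mol CO2 / 2 mol C2H6
Moles of CO2 = 3 × (4/2) = 6 mol
Mass of CO2 = 6 mol × 44.01 g/mol = 264.1 g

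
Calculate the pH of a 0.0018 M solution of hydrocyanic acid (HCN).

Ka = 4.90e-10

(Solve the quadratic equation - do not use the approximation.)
pH = 6.03

x² + Ka×x - Ka×C = 0. Using quadratic formula: [H⁺] = 9.3890e-07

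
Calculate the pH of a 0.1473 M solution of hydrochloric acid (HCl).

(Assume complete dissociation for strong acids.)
pH = 0.83

[H⁺] = 0.1473 M for strong acid. pH = -log[H⁺] = -log(0.1473)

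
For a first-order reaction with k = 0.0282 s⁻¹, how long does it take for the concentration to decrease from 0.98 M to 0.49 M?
24.58 s

From ln[A] = ln[A]₀ - k·t: t = ln([A]₀/[A])/k = ln(0.98/0.49)/0.0282 = ln(2.0000)/0.0282 = 0.6931/0.0282 = 24.58 s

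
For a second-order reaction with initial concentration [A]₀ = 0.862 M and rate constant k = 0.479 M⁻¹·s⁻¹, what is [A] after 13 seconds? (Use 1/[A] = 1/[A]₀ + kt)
0.1354 M

1/[A] = 1/[A]₀ + k·t = 1/0.862 + (0.479)·(13) = 1.1601 + 6.2270 = 7.3871
[A] = 1/7.3871 = 0.1354 M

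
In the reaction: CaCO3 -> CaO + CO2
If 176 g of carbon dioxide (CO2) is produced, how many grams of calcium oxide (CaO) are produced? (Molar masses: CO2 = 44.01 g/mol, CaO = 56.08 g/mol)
Moles of CO2 = 176 g ÷ 44.01 g/mol = 3.99909 mol
Mole ratio: 1 mol CaO / 1 mol CO2
Moles of CaO = 3.99909 × (1/1) = 3.99909 mol
Mass of CaO = 3.99909 mol × 56.08 g/mol = 224.3 g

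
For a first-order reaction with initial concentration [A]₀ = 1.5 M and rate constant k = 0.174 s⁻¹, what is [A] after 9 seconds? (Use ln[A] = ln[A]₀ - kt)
0.3133 M

ln[A] = ln[A]₀ - k·t = ln(1.5) - (0.174)·(9) = 0.4055 - 1.5660 = -1.1605
[A] = e^(-1.1605) = 0.3133 M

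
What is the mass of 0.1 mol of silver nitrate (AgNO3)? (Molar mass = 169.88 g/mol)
Mass = 0.1 mol × 169.88 g/mol = 16.99 g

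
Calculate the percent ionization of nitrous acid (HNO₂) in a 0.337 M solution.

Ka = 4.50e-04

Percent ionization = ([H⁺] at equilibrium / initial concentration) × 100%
Percent ionization = 3.59%

Let x = [H⁺]. Ka = x²/(C - x) ⇒ x² + (4.50e-04)x - (4.50e-04)(0.337) = 0. x = 1.2092e-02. Percent = (1.2092e-02/0.337) × 100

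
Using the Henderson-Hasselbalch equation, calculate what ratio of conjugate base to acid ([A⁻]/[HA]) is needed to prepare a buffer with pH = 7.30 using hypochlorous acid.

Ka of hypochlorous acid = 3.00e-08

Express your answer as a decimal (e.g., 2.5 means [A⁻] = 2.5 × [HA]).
[A⁻]/[HA] = 0.599

pKa = −log(3.00e-08) = 7.5229. pH = pKa + log([A⁻]/[HA]). 7.30 = 7.5229 + log(ratio). log(ratio) = 7.30 − 7.5229 = -0.2229. ratio = 10^(-0.2229) = 0.599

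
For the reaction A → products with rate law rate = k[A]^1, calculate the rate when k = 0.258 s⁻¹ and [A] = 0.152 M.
0.03922 M/s

rate = k·[A]^1 = 0.258·(0.152)^1 = 0.258·0.152 = 0.03922 M/s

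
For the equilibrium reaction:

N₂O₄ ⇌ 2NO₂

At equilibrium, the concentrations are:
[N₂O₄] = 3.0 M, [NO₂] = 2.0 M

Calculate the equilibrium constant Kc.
K_c = 1.3333

Kc = ([NO₂]^2) / ([N₂O₄])
   = ((2.0)^2) / ((3.0))
   = 4 / 3 = 1.3333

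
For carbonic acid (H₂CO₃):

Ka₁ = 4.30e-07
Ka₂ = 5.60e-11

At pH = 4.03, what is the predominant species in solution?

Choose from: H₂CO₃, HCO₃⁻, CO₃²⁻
H₂CO₃

pKa1 = 6.37, pKa2 = 10.25. Each pKa is the crossover between adjacent species; pH = 4.03 lies in the region where H₂CO₃ predominates.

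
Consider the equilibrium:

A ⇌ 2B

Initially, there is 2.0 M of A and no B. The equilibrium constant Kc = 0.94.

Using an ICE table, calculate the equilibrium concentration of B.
[B] = 1.156 M

ICE: [A] = 2.0 − x, [B] = 2x.
Kc = (2x)²/(2.0 − x) = 0.94 ⇒ 4x² + 0.94x − 1.88 = 0.
x = (−0.94 + √(0.94² + 4·4·1.88))/(2·4) = (−0.94 + √30.964)/8 = 0.57806.
[B] = 2x = 1.156 M.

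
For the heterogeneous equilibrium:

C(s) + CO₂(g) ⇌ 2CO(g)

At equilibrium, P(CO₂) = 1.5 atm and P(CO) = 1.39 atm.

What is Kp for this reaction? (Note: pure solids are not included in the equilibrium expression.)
K_p = 1.288

Solid C is excluded.
Kp = P(CO)²/P(CO₂) = (1.39)²/1.5 = 1.932/1.5 = 1.288.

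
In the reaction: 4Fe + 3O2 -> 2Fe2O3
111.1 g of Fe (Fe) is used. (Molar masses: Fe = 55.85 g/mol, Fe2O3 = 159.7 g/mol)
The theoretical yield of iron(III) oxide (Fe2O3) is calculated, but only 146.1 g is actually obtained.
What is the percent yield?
Moles of Fe = 111.1 g ÷ 55.85 g/mol = 1.98926 mol
Mole ratio: 2 mol Fe2O3 / 4 mol Fe
Moles of Fe2O3 = 1.98926 × (2/4) = 0.994628 mol
Theoretical yield = 0.994628 mol × 159.7 g/mol = 158.84 g
Actual yield = 146.1 g
Percent yield = (146.1 / 158.84) × 100% = 92.0%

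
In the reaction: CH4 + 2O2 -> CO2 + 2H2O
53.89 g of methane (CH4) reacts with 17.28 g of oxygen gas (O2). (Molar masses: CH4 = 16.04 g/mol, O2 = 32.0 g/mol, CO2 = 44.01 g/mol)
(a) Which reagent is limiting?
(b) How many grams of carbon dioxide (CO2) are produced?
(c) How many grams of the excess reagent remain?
(a) O2, (b) 11.88 g, (c) 49.56 g

Moles of CH4 = 53.89 g ÷ 16.04 g/mol = 3.35973 mol
Moles of O2 = 17.28 g ÷ 32.0 g/mol = 0.54 mol
Moles ÷ coefficient: CH4: 3.35973/1 = 3.36, O2: 0.54/2 = 0.27
(a) O2 has the smaller value, so O2 is the limiting reagent.
(b) Moles of CO2 = 0.54 mol O2 × (1/2) = 0.27 mol; mass = 0.27 mol × 44.01 g/mol = 11.88 g
(c) CH4 consumed = 0.54 × (1/2) = 0.27 mol; remaining = 3.35973 − 0.27 = 3.08973 mol; mass = 3.08973 mol × 16.04 g/mol = 49.56 g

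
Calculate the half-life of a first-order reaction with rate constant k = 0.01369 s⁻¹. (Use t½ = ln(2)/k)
50.63 s

t½ = ln(2)/k = 0.6931/0.01369 = 50.63 s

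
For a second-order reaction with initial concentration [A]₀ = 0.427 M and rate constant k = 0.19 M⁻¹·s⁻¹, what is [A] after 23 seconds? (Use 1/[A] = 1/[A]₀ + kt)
0.1490 M

1/[A] = 1/[A]₀ + k·t = 1/0.427 + (0.19)·(23) = 2.3419 + 4.3700 = 6.7119
[A] = 1/6.7119 = 0.1490 M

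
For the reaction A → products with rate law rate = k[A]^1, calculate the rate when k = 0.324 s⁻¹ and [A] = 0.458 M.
0.1484 M/s

rate = k·[A]^1 = 0.324·(0.458)^1 = 0.324·0.458 = 0.1484 M/s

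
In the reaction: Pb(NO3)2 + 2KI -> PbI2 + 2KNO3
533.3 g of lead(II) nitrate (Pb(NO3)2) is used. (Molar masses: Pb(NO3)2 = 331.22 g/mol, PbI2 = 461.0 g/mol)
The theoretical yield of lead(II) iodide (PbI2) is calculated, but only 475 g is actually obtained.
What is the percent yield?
Moles of Pb(NO3)2 = 533.3 g ÷ 331.22 g/mol = 1.61011 mol
Mole ratio: 1 mol PbI2 / 1 mol Pb(NO3)2
Moles of PbI2 = 1.61011 × (1/1) = 1.61011 mol
Theoretical yield = 1.61011 mol × 461.0 g/mol = 742.26 g
Actual yield = 475 g
Percent yield = (475 / 742.26) × 100% = 64.0%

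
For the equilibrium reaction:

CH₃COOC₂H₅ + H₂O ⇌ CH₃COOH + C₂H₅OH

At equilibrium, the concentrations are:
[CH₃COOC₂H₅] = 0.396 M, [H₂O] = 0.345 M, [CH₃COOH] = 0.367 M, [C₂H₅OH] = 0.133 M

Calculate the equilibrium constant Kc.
K_c = 0.3573

Kc = ([CH₃COOH] × [C₂H₅OH]) / ([CH₃COOC₂H₅] × [H₂O])
   = ((0.367)·(0.133)) / ((0.396)·(0.345))
   = 0.048811 / 0.13662 = 0.3573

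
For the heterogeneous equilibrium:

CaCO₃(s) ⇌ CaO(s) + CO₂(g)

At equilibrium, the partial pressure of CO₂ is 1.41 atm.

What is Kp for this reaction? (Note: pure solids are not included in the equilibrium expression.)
K_p = 1.41

Solids (CaCO₃, CaO) have activity 1 and are excluded.
Kp = P(CO₂) = 1.41.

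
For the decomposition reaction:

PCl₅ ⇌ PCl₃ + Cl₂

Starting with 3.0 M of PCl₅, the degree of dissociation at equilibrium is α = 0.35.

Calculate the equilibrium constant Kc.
K_c = 0.5654

x = α·[A]₀ = 0.35 × 3.0 = 1.05 M dissociated.
At eq: [PCl₅] = 3.0 − 1.05 = 1.95 M; [PCl₃] = [Cl₂] = x = 1.05 M.
Kc = [PCl₃][Cl₂]/[PCl₅] = (1.05)²/1.95 = 0.5654.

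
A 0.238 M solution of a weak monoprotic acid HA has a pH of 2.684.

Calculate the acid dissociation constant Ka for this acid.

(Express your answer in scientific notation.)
K_a = 1.82e-05

[H⁺] = 10^(−pH) = 10^(−2.684) = 2.070e-03 M. For HA ⇌ H⁺ + A⁻, Ka = x²/(C − x) = (2.070e-03)²/(0.238 − 2.070e-03) = 1.82e-05.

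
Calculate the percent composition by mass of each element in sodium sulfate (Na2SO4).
Na: 32.37%, S: 22.58%, O: 45.05%

Molar mass of Na2SO4 = 142.05 g/mol
% Na = (2 × 22.99) / 142.05 × 100% = 45.98 / 142.05 × 100% = 32.37%
% S = (1 × 32.07) / 142.05 × 100% = 32.07 / 142.05 × 100% = 22.58%
% O = (4 × 16.0) / 142.05 × 100% = 64 / 142.05 × 100% = 45.05%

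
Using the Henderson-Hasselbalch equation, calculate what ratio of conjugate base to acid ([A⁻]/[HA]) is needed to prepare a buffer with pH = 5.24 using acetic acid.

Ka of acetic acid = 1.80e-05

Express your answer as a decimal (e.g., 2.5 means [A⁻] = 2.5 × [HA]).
[A⁻]/[HA] = 3.128

pKa = −log(1.80e-05) = 4.7447. pH = pKa + log([A⁻]/[HA]). 5.24 = 4.7447 + log(ratio). log(ratio) = 5.24 − 4.7447 = 0.4953. ratio = 10^(0.4953) = 3.128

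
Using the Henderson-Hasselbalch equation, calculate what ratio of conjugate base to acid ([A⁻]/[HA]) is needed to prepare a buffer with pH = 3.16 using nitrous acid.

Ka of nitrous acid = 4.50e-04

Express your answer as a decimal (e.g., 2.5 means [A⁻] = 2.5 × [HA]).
[A⁻]/[HA] = 0.650

pKa = −log(4.50e-04) = 3.3468. pH = pKa + log([A⁻]/[HA]). 3.16 = 3.3468 + log(ratio). log(ratio) = 3.16 − 3.3468 = -0.1868. ratio = 10^(-0.1868) = 0.650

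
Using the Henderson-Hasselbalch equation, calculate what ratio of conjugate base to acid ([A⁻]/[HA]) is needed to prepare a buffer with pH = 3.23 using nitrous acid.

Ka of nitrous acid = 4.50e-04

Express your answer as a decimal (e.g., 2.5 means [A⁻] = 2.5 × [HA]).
[A⁻]/[HA] = 0.764

pKa = −log(4.50e-04) = 3.3468. pH = pKa + log([A⁻]/[HA]). 3.23 = 3.3468 + log(ratio). log(ratio) = 3.23 − 3.3468 = -0.1168. ratio = 10^(-0.1168) = 0.764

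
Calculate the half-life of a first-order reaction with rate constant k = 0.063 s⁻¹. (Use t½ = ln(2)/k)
11.00 s

t½ = ln(2)/k = 0.6931/0.063 = 11.00 s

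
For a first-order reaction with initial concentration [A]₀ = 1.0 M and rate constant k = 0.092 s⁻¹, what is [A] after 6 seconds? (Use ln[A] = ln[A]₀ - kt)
0.5758 M

ln[A] = ln[A]₀ - k·t = ln(1.0) - (0.092)·(6) = 0.0000 - 0.5520 = -0.5520
[A] = e^(-0.5520) = 0.5758 M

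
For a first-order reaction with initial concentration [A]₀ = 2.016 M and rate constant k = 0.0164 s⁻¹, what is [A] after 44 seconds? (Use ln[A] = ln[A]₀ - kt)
0.9797 M

ln[A] = ln[A]₀ - k·t = ln(2.016) - (0.0164)·(44) = 0.7011 - 0.7216 = -0.0205
[A] = e^(-0.0205) = 0.9797 M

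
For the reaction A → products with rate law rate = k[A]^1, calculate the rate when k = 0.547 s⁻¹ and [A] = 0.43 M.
0.2352 M/s

rate = k·[A]^1 = 0.547·(0.43)^1 = 0.547·0.43 = 0.2352 M/s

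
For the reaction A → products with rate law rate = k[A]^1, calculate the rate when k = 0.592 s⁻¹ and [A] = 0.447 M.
0.2646 M/s

rate = k·[A]^1 = 0.592·(0.447)^1 = 0.592·0.447 = 0.2646 M/s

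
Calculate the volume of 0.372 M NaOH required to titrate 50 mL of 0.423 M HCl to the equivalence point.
V_{base} = 56.9 mL

At equivalence: moles acid = moles base.
moles HCl = 0.423 M × 0.05 L = 0.02115 mol
V_NaOH = 0.02115 mol ÷ 0.372 M = 0.05685 L = 56.9 mL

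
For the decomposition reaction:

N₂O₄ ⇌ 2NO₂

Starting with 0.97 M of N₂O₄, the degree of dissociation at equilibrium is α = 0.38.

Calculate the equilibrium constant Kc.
K_c = 0.9037

x = α·[A]₀ = 0.38 × 0.97 = 0.3686 M dissociated.
At eq: [N₂O₄] = 0.97 − 0.3686 = 0.6014 M; [NO₂] = 2x = 0.7372 M.
Kc = [NO₂]²/[N₂O₄] = (0.7372)²/0.6014 = 0.9037.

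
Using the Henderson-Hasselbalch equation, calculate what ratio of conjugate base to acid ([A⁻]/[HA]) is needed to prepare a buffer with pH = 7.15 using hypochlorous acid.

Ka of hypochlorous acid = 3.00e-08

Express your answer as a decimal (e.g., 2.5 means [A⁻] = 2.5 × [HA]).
[A⁻]/[HA] = 0.424

pKa = −log(3.00e-08) = 7.5229. pH = pKa + log([A⁻]/[HA]). 7.15 = 7.5229 + log(ratio). log(ratio) = 7.15 − 7.5229 = -0.3729. ratio = 10^(-0.3729) = 0.424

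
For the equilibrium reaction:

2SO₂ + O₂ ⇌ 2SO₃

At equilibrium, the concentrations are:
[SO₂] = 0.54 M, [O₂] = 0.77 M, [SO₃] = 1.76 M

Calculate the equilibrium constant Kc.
K_c = 13.7958

Kc = ([SO₃]^2) / ([SO₂]^2 × [O₂])
   = ((1.76)^2) / ((0.54)^2·(0.77))
   = 3.0976 / 0.22453 = 13.7958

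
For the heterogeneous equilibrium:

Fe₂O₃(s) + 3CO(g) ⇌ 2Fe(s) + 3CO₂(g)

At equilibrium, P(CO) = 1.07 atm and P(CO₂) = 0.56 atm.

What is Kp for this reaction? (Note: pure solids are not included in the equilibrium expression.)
K_p = 0.143

Solids (Fe₂O₃, Fe) are excluded.
Kp = P(CO₂)³/P(CO)³ = (0.56)³/(1.07)³ = 0.1756/1.225 = 0.143.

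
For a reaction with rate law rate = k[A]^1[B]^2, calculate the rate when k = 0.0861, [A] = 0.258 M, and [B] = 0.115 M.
0.0002938 M/s

rate = k·[A]^1·[B]^2 = 0.0861·(0.258)^1·(0.115)^2 = 0.0861·0.258·0.013225 = 0.0002938 M/s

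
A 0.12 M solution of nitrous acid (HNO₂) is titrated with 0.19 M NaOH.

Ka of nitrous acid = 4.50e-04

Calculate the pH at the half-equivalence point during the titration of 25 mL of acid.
pH = pKa = 3.35

At the half-equivalence point, [HA] = [A⁻], so by Henderson–Hasselbalch pH = pKa + log(1) = pKa.
pKa = −log(4.50e-04) = 3.35.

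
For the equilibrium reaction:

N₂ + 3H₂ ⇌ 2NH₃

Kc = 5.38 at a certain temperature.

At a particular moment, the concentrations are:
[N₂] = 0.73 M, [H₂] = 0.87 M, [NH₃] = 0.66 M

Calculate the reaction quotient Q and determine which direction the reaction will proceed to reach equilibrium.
Q = 0.906, Q < K, reaction proceeds forward (toward products)

Q = ([NH₃]^2) / ([N₂] × [H₂]^3)
  = ((0.66)^2) / ((0.73)·(0.87)^3) = 0.4356/0.48071 = 0.9062
Since Q = 0.9062 < Kc = 5.38, the reaction proceeds forward (toward products) to reach equilibrium.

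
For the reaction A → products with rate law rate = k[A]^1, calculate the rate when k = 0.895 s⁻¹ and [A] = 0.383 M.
0.3428 M/s

rate = k·[A]^1 = 0.895·(0.383)^1 = 0.895·0.383 = 0.3428 M/s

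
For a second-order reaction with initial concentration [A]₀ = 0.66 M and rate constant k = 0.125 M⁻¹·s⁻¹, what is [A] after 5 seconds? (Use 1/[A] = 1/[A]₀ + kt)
0.4673 M

1/[A] = 1/[A]₀ + k·t = 1/0.66 + (0.125)·(5) = 1.5152 + 0.6250 = 2.1402
[A] = 1/2.1402 = 0.4673 M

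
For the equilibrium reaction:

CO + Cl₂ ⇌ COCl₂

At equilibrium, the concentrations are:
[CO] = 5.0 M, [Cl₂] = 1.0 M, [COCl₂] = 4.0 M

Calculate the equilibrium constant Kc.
K_c = 0.8000

Kc = ([COCl₂]) / ([CO] × [Cl₂])
   = ((4.0)) / ((5.0)·(1.0))
   = 4 / 5 = 0.8000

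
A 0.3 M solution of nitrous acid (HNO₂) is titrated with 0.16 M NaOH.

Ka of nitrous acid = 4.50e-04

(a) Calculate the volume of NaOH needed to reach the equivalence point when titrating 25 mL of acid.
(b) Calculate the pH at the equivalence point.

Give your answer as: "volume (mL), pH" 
V = 46.9 mL, pH = 8.18

(a) At equivalence: moles acid = moles base.
moles acid = 0.3 × 0.025 = 0.0075 mol; V_NaOH = 0.0075/0.16 = 0.04688 L = 46.9 mL.
(b) At equivalence, all acid → conjugate base A⁻ at [A⁻] = 0.0075/0.07187 = 0.1043 M.
Kb = Kw/Ka = 1.0e-14/4.50e-04 = 2.222e-11; [OH⁻] = √(Kb·[A⁻]) = 1.523e-06; pOH = 5.82; pH = 14 − pOH = 8.18.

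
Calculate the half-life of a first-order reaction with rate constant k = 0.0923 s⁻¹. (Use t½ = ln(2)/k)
7.51 s

t½ = ln(2)/k = 0.6931/0.0923 = 7.51 s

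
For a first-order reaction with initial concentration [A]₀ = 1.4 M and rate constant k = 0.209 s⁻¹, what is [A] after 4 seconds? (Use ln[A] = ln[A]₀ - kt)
0.6068 M

ln[A] = ln[A]₀ - k·t = ln(1.4) - (0.209)·(4) = 0.3365 - 0.8360 = -0.4995
[A] = e^(-0.4995) = 0.6068 M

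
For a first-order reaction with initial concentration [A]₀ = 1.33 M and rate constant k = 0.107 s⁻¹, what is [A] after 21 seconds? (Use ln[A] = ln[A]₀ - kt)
0.1406 M

ln[A] = ln[A]₀ - k·t = ln(1.33) - (0.107)·(21) = 0.2852 - 2.2470 = -1.9618
[A] = e^(-1.9618) = 0.1406 M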